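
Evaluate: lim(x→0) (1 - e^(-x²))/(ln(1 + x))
This is a 0/0 indeterminate form.

Apply L'Hôpital's rule: differentiate numerator and denominator separately.
  f(x) = 1 - e^(-x^2)   ⇒   f'(x) = 2·x·e^(-x^2)
  g(x) = ln(x + 1)   ⇒   g'(x) = 1/(x + 1)
  lim(x→0) f'(x)/g'(x) = lim(x→0) (2·x·e^(-x^2))/(1/(x + 1))
  = 0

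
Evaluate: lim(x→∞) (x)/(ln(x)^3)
This is an ∞/∞ indeterminate form.

Apply L'Hôpital's rule: differentiate numerator and denominator separately.
  f(x) = x   ⇒   f'(x) = 1
  g(x) = ln(x)^3   ⇒   g'(x) = 3·ln(x)^2/x
  lim(x→∞) f'(x)/g'(x) = lim(x→∞) (1)/(3·ln(x)^2/x)
  = ∞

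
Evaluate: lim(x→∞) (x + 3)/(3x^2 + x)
This is an ∞/∞ indeterminate form.

Apply L'Hôpital's rule: differentiate numerator and denominator separately.
  f(x) = x + 3   ⇒   f'(x) = 1
  g(x) = 3·x^2 + x   ⇒   g'(x) = 6·x + 1
  lim(x→∞) f'(x)/g'(x) = lim(x→∞) (1)/(6·x + 1)
  = 0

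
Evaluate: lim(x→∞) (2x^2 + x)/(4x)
This is an ∞/∞ indeterminate form.

Apply L'Hôpital's rule: differentiate numerator and denominator separately.
  f(x) = 2·x^2 + x   ⇒   f'(x) = 4·x + 1
  g(x) = 4·x   ⇒   g'(x) = 4
  lim(x→∞) f'(x)/g'(x) = lim(x→∞) (4·x + 1)/(4)
  = ∞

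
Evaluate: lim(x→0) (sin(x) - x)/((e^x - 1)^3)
This is a 0/0 indeterminate form.

Apply L'Hôpital's rule: differentiate numerator and denominator separately.
  f(x) = -x + sin(x)   ⇒   f'(x) = cos(x) - 1
  g(x) = (e^(x) - 1)^3   ⇒   g'(x) = 3·(e^(x) - 1)^2·e^(x)
  lim(x→0) f'(x)/g'(x) = lim(x→0) (cos(x) - 1)/(3·(e^(x) - 1)^2·e^(x))
  = -1/6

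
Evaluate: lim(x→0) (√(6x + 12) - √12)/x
This is a standard limit.

Factor or rationalize the expression:
  lim(x→0) (√(6x + 12) - √12)/x = sqrt(3)/2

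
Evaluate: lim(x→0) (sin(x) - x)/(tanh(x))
This is a 0/0 indeterminate form.

Apply L'Hôpital's rule: differentiate numerator and denominator separately.
  f(x) = -x + sin(x)   ⇒   f'(x) = cos(x) - 1
  g(x) = tanh(x)   ⇒   g'(x) = 1 - tanh(x)^2
  lim(x→0) f'(x)/g'(x) = lim(x→0) (cos(x) - 1)/(1 - tanh(x)^2)
  = 0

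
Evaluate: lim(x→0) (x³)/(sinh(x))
This is a 0/0 indeterminate form.

Apply L'Hôpital's rule: differentiate numerator and denominator separately.
  f(x) = x^3   ⇒   f'(x) = 3·x^2
  g(x) = sinh(x)   ⇒   g'(x) = cosh(x)
  lim(x→0) f'(x)/g'(x) = lim(x→0) (3·x^2)/(cosh(x))
  = 0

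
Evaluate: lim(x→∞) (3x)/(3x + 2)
This is an ∞/∞ indeterminate form.

Apply L'Hôpital's rule: differentiate numerator and denominator separately.
  f(x) = 3·x   ⇒   f'(x) = 3
  g(x) = 3·x + 2   ⇒   g'(x) = 3
  lim(x→∞) f'(x)/g'(x) = lim(x→∞) (3)/(3)
  = 1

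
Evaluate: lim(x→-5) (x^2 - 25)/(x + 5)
This is a standard limit.

Factor or rationalize the expression:
  lim(x→-5) (x^2 - 25)/(x + 5) = -10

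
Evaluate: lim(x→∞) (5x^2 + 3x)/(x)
This is an ∞/∞ indeterminate form.

Apply L'Hôpital's rule: differentiate numerator and denominator separately.
  f(x) = 5·x^2 + 3·x   ⇒   f'(x) = 10·x + 3
  g(x) = x   ⇒   g'(x) = 1
  lim(x→∞) f'(x)/g'(x) = lim(x→∞) (10·x + 3)/(1)
  = ∞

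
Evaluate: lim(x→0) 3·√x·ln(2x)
This is a 0·∞ indeterminate form.

Rewrite 0·∞ as a quotient (0/0 or ∞/∞ form), then apply L'Hôpital's rule:
  lim(x→0) 3·√x·ln(2x) = 0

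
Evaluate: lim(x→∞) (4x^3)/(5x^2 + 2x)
This is an ∞/∞ indeterminate form.

Apply L'Hôpital's rule: differentiate numerator and denominator separately.
  f(x) = 4·x^3   ⇒   f'(x) = 12·x^2
  g(x) = 5·x^2 + 2·x   ⇒   g'(x) = 10·x + 2
  lim(x→∞) f'(x)/g'(x) = lim(x→∞) (12·x^2)/(10·x + 2)
  = ∞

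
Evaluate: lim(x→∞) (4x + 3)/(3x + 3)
This is an ∞/∞ indeterminate form.

Apply L'Hôpital's rule: differentiate numerator and denominator separately.
  f(x) = 4·x + 3   ⇒   f'(x) = 4
  g(x) = 3·x + 3   ⇒   g'(x) = 3
  lim(x→∞) f'(x)/g'(x) = lim(x→∞) (4)/(3)
  = 4/3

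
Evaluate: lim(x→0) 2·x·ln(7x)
This is a 0·∞ indeterminate form.

Rewrite 0·∞ as a quotient (0/0 or ∞/∞ form), then apply L'Hôpital's rule:
  lim(x→0) 2·x·ln(7x) = 0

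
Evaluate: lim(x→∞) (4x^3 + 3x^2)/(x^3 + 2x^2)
This is an ∞/∞ indeterminate form.

Apply L'Hôpital's rule: differentiate numerator and denominator separately.
  f(x) = 4·x^3 + 3·x^2   ⇒   f'(x) = 12·x^2 + 6·x
  g(x) = x^3 + 2·x^2   ⇒   g'(x) = 3·x^2 + 4·x
  lim(x→∞) f'(x)/g'(x) = lim(x→∞) (12·x^2 + 6·x)/(3·x^2 + 4·x)
  = 4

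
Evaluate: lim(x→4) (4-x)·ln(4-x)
This is a 0·∞ indeterminate form.

Rewrite 0·∞ as a quotient (0/0 or ∞/∞ form), then apply L'Hôpital's rule:
  lim(x→4) (4-x)·ln(4-x) = 0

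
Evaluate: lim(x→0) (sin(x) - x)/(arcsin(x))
This is a 0/0 indeterminate form.

Apply L'Hôpital's rule: differentiate numerator and denominator separately.
  f(x) = -x + sin(x)   ⇒   f'(x) = cos(x) - 1
  g(x) = asin(x)   ⇒   g'(x) = 1/sqrt(1 - x^2)
  lim(x→0) f'(x)/g'(x) = lim(x→0) (cos(x) - 1)/(1/sqrt(1 - x^2))
  = 0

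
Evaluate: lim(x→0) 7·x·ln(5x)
This is a 0·∞ indeterminate form.

Rewrite 0·∞ as a quotient (0/0 or ∞/∞ form), then apply L'Hôpital's rule:
  lim(x→0) 7·x·ln(5x) = 0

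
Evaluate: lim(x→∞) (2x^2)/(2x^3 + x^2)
This is an ∞/∞ indeterminate form.

Apply L'Hôpital's rule: differentiate numerator and denominator separately.
  f(x) = 2·x^2   ⇒   f'(x) = 4·x
  g(x) = 2·x^3 + x^2   ⇒   g'(x) = 6·x^2 + 2·x
  lim(x→∞) f'(x)/g'(x) = lim(x→∞) (4·x)/(6·x^2 + 2·x)
  = 0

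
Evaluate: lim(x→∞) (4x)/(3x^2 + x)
This is an ∞/∞ indeterminate form.

Apply L'Hôpital's rule: differentiate numerator and denominator separately.
  f(x) = 4·x   ⇒   f'(x) = 4
  g(x) = 3·x^2 + x   ⇒   g'(x) = 6·x + 1
  lim(x→∞) f'(x)/g'(x) = lim(x→∞) (4)/(6·x + 1)
  = 0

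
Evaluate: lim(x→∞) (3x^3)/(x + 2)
This is an ∞/∞ indeterminate form.

Apply L'Hôpital's rule: differentiate numerator and denominator separately.
  f(x) = 3·x^3   ⇒   f'(x) = 9·x^2
  g(x) = x + 2   ⇒   g'(x) = 1
  lim(x→∞) f'(x)/g'(x) = lim(x→∞) (9·x^2)/(1)
  = ∞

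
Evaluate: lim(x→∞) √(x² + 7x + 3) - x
This is an ∞-∞ indeterminate form.

Combine fractions or rationalize to convert ∞-∞ to 0/0 form:
  lim(x→∞) √(x² + 7x + 3) - x = 7/2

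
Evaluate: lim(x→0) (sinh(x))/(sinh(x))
This is a 0/0 indeterminate form.

Apply L'Hôpital's rule: differentiate numerator and denominator separately.
  f(x) = sinh(x)   ⇒   f'(x) = cosh(x)
  g(x) = sinh(x)   ⇒   g'(x) = cosh(x)
  lim(x→0) f'(x)/g'(x) = lim(x→0) (cosh(x))/(cosh(x))
  = 1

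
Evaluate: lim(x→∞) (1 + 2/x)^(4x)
This is an exponential indeterminate form.

For exponential indeterminate forms, take the natural log:
  Let L = lim(x→∞) (1 + 2/x)^(4x)
  Then ln(L) = lim(x→∞) [exponent × ln(base)]
  Evaluate using L'Hôpital or standard limits, then exponentiate.
  L = e^(8)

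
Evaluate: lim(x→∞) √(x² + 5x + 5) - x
This is an ∞-∞ indeterminate form.

Combine fractions or rationalize to convert ∞-∞ to 0/0 form:
  lim(x→∞) √(x² + 5x + 5) - x = 5/2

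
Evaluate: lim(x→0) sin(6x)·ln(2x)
This is a 0·∞ indeterminate form.

Rewrite 0·∞ as a quotient (0/0 or ∞/∞ form), then apply L'Hôpital's rule:
  lim(x→0) sin(6x)·ln(2x) = 0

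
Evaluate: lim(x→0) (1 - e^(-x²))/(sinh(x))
This is a 0/0 indeterminate form.

Apply L'Hôpital's rule: differentiate numerator and denominator separately.
  f(x) = 1 - e^(-x^2)   ⇒   f'(x) = 2·x·e^(-x^2)
  g(x) = sinh(x)   ⇒   g'(x) = cosh(x)
  lim(x→0) f'(x)/g'(x) = lim(x→0) (2·x·e^(-x^2))/(cosh(x))
  = 0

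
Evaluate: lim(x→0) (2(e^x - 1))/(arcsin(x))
This is a 0/0 indeterminate form.

Apply L'Hôpital's rule: differentiate numerator and denominator separately.
  f(x) = 2·e^(x) - 2   ⇒   f'(x) = 2·e^(x)
  g(x) = asin(x)   ⇒   g'(x) = 1/sqrt(1 - x^2)
  lim(x→0) f'(x)/g'(x) = lim(x→0) (2·e^(x))/(1/sqrt(1 - x^2))
  = 2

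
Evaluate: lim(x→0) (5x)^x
This is an exponential indeterminate form.

For exponential indeterminate forms, take the natural log:
  Let L = lim(x→0) (5x)^x
  Then ln(L) = lim(x→0) [exponent × ln(base)]
  Evaluate using L'Hôpital or standard limits, then exponentiate.
  L = 1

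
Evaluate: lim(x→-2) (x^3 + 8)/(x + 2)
This is a standard limit.

Factor or rationalize the expression:
  lim(x→-2) (x^3 + 8)/(x + 2) = 12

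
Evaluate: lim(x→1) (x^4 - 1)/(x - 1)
This is a standard limit.

Factor or rationalize the expression:
  lim(x→1) (x^4 - 1)/(x - 1) = 4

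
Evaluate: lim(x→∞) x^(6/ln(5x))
This is an exponential indeterminate form.

For exponential indeterminate forms, take the natural log:
  Let L = lim(x→∞) x^(6/ln(5x))
  Then ln(L) = lim(x→∞) [exponent × ln(base)]
  Evaluate using L'Hôpital or standard limits, then exponentiate.
  L = e^(6)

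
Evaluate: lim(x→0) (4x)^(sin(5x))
This is an exponential indeterminate form.

For exponential indeterminate forms, take the natural log:
  Let L = lim(x→0) (4x)^(sin(5x))
  Then ln(L) = lim(x→0) [exponent × ln(base)]
  Evaluate using L'Hôpital or standard limits, then exponentiate.
  L = 1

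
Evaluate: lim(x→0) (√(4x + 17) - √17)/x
This is a standard limit.

Factor or rationalize the expression:
  lim(x→0) (√(4x + 17) - √17)/x = 2·sqrt(17)/17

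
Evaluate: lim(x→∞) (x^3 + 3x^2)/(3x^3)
This is an ∞/∞ indeterminate form.

Apply L'Hôpital's rule: differentiate numerator and denominator separately.
  f(x) = x^3 + 3·x^2   ⇒   f'(x) = 3·x^2 + 6·x
  g(x) = 3·x^3   ⇒   g'(x) = 9·x^2
  lim(x→∞) f'(x)/g'(x) = lim(x→∞) (3·x^2 + 6·x)/(9·x^2)
  = 1/3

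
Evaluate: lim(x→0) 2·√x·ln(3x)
This is a 0·∞ indeterminate form.

Rewrite 0·∞ as a quotient (0/0 or ∞/∞ form), then apply L'Hôpital's rule:
  lim(x→0) 2·√x·ln(3x) = 0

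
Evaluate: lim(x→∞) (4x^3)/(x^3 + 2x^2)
This is an ∞/∞ indeterminate form.

Apply L'Hôpital's rule: differentiate numerator and denominator separately.
  f(x) = 4·x^3   ⇒   f'(x) = 12·x^2
  g(x) = x^3 + 2·x^2   ⇒   g'(x) = 3·x^2 + 4·x
  lim(x→∞) f'(x)/g'(x) = lim(x→∞) (12·x^2)/(3·x^2 + 4·x)
  = 4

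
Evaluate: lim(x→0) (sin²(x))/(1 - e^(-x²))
This is a 0/0 indeterminate form.

Apply L'Hôpital's rule: differentiate numerator and denominator separately.
  f(x) = sin(x)^2   ⇒   f'(x) = 2·sin(x)·cos(x)
  g(x) = 1 - e^(-x^2)   ⇒   g'(x) = 2·x·e^(-x^2)
  lim(x→0) f'(x)/g'(x) = lim(x→0) (2·sin(x)·cos(x))/(2·x·e^(-x^2))
  = 1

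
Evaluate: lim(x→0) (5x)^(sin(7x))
This is an exponential indeterminate form.

For exponential indeterminate forms, take the natural log:
  Let L = lim(x→0) (5x)^(sin(7x))
  Then ln(L) = lim(x→0) [exponent × ln(base)]
  Evaluate using L'Hôpital or standard limits, then exponentiate.
  L = 1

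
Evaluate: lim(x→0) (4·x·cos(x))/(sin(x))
This is a 0/0 indeterminate form.

Apply L'Hôpital's rule: differentiate numerator and denominator separately.
  f(x) = 4·x·cos(x)   ⇒   f'(x) = -4·x·sin(x) + 4·cos(x)
  g(x) = sin(x)   ⇒   g'(x) = cos(x)
  lim(x→0) f'(x)/g'(x) = lim(x→0) (-4·x·sin(x) + 4·cos(x))/(cos(x))
  = 4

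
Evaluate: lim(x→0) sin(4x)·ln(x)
This is a 0·∞ indeterminate form.

Rewrite 0·∞ as a quotient (0/0 or ∞/∞ form), then apply L'Hôpital's rule:
  lim(x→0) sin(4x)·ln(x) = 0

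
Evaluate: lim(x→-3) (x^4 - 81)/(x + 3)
This is a standard limit.

Factor or rationalize the expression:
  lim(x→-3) (x^4 - 81)/(x + 3) = -108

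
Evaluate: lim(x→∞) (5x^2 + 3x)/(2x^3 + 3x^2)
This is an ∞/∞ indeterminate form.

Apply L'Hôpital's rule: differentiate numerator and denominator separately.
  f(x) = 5·x^2 + 3·x   ⇒   f'(x) = 10·x + 3
  g(x) = 2·x^3 + 3·x^2   ⇒   g'(x) = 6·x^2 + 6·x
  lim(x→∞) f'(x)/g'(x) = lim(x→∞) (10·x + 3)/(6·x^2 + 6·x)
  = 0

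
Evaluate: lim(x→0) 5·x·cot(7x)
This is a 0·∞ indeterminate form.

Rewrite 0·∞ as a quotient (0/0 or ∞/∞ form), then apply L'Hôpital's rule:
  lim(x→0) 5·x·cot(7x) = 5/7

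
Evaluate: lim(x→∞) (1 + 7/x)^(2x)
This is an exponential indeterminate form.

For exponential indeterminate forms, take the natural log:
  Let L = lim(x→∞) (1 + 7/x)^(2x)
  Then ln(L) = lim(x→∞) [exponent × ln(base)]
  Evaluate using L'Hôpital or standard limits, then exponentiate.
  L = e^(14)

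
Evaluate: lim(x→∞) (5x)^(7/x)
This is an exponential indeterminate form.

For exponential indeterminate forms, take the natural log:
  Let L = lim(x→∞) (5x)^(7/x)
  Then ln(L) = lim(x→∞) [exponent × ln(base)]
  Evaluate using L'Hôpital or standard limits, then exponentiate.
  L = 1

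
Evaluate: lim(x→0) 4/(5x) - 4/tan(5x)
This is an ∞-∞ indeterminate form.

Combine fractions or rationalize to convert ∞-∞ to 0/0 form:
  lim(x→0) 4/(5x) - 4/tan(5x) = 0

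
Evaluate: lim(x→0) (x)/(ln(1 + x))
This is a 0/0 indeterminate form.

Apply L'Hôpital's rule: differentiate numerator and denominator separately.
  f(x) = x   ⇒   f'(x) = 1
  g(x) = ln(x + 1)   ⇒   g'(x) = 1/(x + 1)
  lim(x→0) f'(x)/g'(x) = lim(x→0) (1)/(1/(x + 1))
  = 1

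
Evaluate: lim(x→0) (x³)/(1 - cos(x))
This is a 0/0 indeterminate form.

Apply L'Hôpital's rule: differentiate numerator and denominator separately.
  f(x) = x^3   ⇒   f'(x) = 3·x^2
  g(x) = 1 - cos(x)   ⇒   g'(x) = sin(x)
  lim(x→0) f'(x)/g'(x) = lim(x→0) (3·x^2)/(sin(x))
  = 0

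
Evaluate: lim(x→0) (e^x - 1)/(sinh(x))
This is a 0/0 indeterminate form.

Apply L'Hôpital's rule: differentiate numerator and denominator separately.
  f(x) = e^(x) - 1   ⇒   f'(x) = e^(x)
  g(x) = sinh(x)   ⇒   g'(x) = cosh(x)
  lim(x→0) f'(x)/g'(x) = lim(x→0) (e^(x))/(cosh(x))
  = 1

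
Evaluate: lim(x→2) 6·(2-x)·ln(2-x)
This is a 0·∞ indeterminate form.

Rewrite 0·∞ as a quotient (0/0 or ∞/∞ form), then apply L'Hôpital's rule:
  lim(x→2) 6·(2-x)·ln(2-x) = 0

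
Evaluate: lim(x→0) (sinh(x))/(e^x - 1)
This is a 0/0 indeterminate form.

Apply L'Hôpital's rule: differentiate numerator and denominator separately.
  f(x) = sinh(x)   ⇒   f'(x) = cosh(x)
  g(x) = e^(x) - 1   ⇒   g'(x) = e^(x)
  lim(x→0) f'(x)/g'(x) = lim(x→0) (cosh(x))/(e^(x))
  = 1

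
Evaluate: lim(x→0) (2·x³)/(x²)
This is a 0/0 indeterminate form.

Apply L'Hôpital's rule: differentiate numerator and denominator separately.
  f(x) = 2·x^3   ⇒   f'(x) = 6·x^2
  g(x) = x^2   ⇒   g'(x) = 2·x
  lim(x→0) f'(x)/g'(x) = lim(x→0) (6·x^2)/(2·x)
  = 0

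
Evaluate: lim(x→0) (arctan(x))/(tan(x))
This is a 0/0 indeterminate form.

Apply L'Hôpital's rule: differentiate numerator and denominator separately.
  f(x) = atan(x)   ⇒   f'(x) = 1/(x^2 + 1)
  g(x) = tan(x)   ⇒   g'(x) = tan(x)^2 + 1
  lim(x→0) f'(x)/g'(x) = lim(x→0) (1/(x^2 + 1))/(tan(x)^2 + 1)
  = 1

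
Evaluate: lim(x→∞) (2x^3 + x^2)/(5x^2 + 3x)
This is an ∞/∞ indeterminate form.

Apply L'Hôpital's rule: differentiate numerator and denominator separately.
  f(x) = 2·x^3 + x^2   ⇒   f'(x) = 6·x^2 + 2·x
  g(x) = 5·x^2 + 3·x   ⇒   g'(x) = 10·x + 3
  lim(x→∞) f'(x)/g'(x) = lim(x→∞) (6·x^2 + 2·x)/(10·x + 3)
  = ∞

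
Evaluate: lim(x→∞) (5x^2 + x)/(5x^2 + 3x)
This is an ∞/∞ indeterminate form.

Apply L'Hôpital's rule: differentiate numerator and denominator separately.
  f(x) = 5·x^2 + x   ⇒   f'(x) = 10·x + 1
  g(x) = 5·x^2 + 3·x   ⇒   g'(x) = 10·x + 3
  lim(x→∞) f'(x)/g'(x) = lim(x→∞) (10·x + 1)/(10·x + 3)
  = 1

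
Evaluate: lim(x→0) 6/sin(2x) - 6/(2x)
This is an ∞-∞ indeterminate form.

Combine fractions or rationalize to convert ∞-∞ to 0/0 form:
  lim(x→0) 6/sin(2x) - 6/(2x) = 0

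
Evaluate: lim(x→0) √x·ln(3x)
This is a 0·∞ indeterminate form.

Rewrite 0·∞ as a quotient (0/0 or ∞/∞ form), then apply L'Hôpital's rule:
  lim(x→0) √x·ln(3x) = 0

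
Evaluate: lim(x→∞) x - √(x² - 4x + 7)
This is an ∞-∞ indeterminate form.

Combine fractions or rationalize to convert ∞-∞ to 0/0 form:
  lim(x→∞) x - √(x² - 4x + 7) = 2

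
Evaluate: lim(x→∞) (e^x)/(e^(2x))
This is an ∞/∞ indeterminate form.

Apply L'Hôpital's rule: differentiate numerator and denominator separately.
  f(x) = e^(x)   ⇒   f'(x) = e^(x)
  g(x) = e^(2·x)   ⇒   g'(x) = 2·e^(2·x)
  lim(x→∞) f'(x)/g'(x) = lim(x→∞) (e^(x))/(2·e^(2·x))
  = 0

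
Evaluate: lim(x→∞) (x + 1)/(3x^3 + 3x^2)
This is an ∞/∞ indeterminate form.

Apply L'Hôpital's rule: differentiate numerator and denominator separately.
  f(x) = x + 1   ⇒   f'(x) = 1
  g(x) = 3·x^3 + 3·x^2   ⇒   g'(x) = 9·x^2 + 6·x
  lim(x→∞) f'(x)/g'(x) = lim(x→∞) (1)/(9·x^2 + 6·x)
  = 0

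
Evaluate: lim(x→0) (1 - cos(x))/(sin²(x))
This is a 0/0 indeterminate form.

Apply L'Hôpital's rule: differentiate numerator and denominator separately.
  f(x) = 1 - cos(x)   ⇒   f'(x) = sin(x)
  g(x) = sin(x)^2   ⇒   g'(x) = 2·sin(x)·cos(x)
  lim(x→0) f'(x)/g'(x) = lim(x→0) (sin(x))/(2·sin(x)·cos(x))
  = 1/2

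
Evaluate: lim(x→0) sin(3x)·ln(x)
This is a 0·∞ indeterminate form.

Rewrite 0·∞ as a quotient (0/0 or ∞/∞ form), then apply L'Hôpital's rule:
  lim(x→0) sin(3x)·ln(x) = 0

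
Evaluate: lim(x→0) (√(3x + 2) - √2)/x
This is a standard limit.

Factor or rationalize the expression:
  lim(x→0) (√(3x + 2) - √2)/x = 3·sqrt(2)/4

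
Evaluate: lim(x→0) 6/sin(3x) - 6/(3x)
This is an ∞-∞ indeterminate form.

Combine fractions or rationalize to convert ∞-∞ to 0/0 form:
  lim(x→0) 6/sin(3x) - 6/(3x) = 0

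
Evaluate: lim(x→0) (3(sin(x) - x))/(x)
This is a 0/0 indeterminate form.

Apply L'Hôpital's rule: differentiate numerator and denominator separately.
  f(x) = -3·x + 3·sin(x)   ⇒   f'(x) = 3·cos(x) - 3
  g(x) = x   ⇒   g'(x) = 1
  lim(x→0) f'(x)/g'(x) = lim(x→0) (3·cos(x) - 3)/(1)
  = 0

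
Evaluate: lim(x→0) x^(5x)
This is an exponential indeterminate form.

For exponential indeterminate forms, take the natural log:
  Let L = lim(x→0) x^(5x)
  Then ln(L) = lim(x→0) [exponent × ln(base)]
  Evaluate using L'Hôpital or standard limits, then exponentiate.
  L = 1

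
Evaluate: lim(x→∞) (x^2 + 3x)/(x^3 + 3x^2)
This is an ∞/∞ indeterminate form.

Apply L'Hôpital's rule: differentiate numerator and denominator separately.
  f(x) = x^2 + 3·x   ⇒   f'(x) = 2·x + 3
  g(x) = x^3 + 3·x^2   ⇒   g'(x) = 3·x^2 + 6·x
  lim(x→∞) f'(x)/g'(x) = lim(x→∞) (2·x + 3)/(3·x^2 + 6·x)
  = 0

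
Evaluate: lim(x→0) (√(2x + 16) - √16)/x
This is a standard limit.

Factor or rationalize the expression:
  lim(x→0) (√(2x + 16) - √16)/x = 1/4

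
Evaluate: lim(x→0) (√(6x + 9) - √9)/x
This is a standard limit.

Factor or rationalize the expression:
  lim(x→0) (√(6x + 9) - √9)/x = 1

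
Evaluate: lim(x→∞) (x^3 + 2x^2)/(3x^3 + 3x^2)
This is an ∞/∞ indeterminate form.

Apply L'Hôpital's rule: differentiate numerator and denominator separately.
  f(x) = x^3 + 2·x^2   ⇒   f'(x) = 3·x^2 + 4·x
  g(x) = 3·x^3 + 3·x^2   ⇒   g'(x) = 9·x^2 + 6·x
  lim(x→∞) f'(x)/g'(x) = lim(x→∞) (3·x^2 + 4·x)/(9·x^2 + 6·x)
  = 1/3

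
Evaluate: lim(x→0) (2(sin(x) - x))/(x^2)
This is a 0/0 indeterminate form.

Apply L'Hôpital's rule: differentiate numerator and denominator separately.
  f(x) = -2·x + 2·sin(x)   ⇒   f'(x) = 2·cos(x) - 2
  g(x) = x^2   ⇒   g'(x) = 2·x
  lim(x→0) f'(x)/g'(x) = lim(x→0) (2·cos(x) - 2)/(2·x)
  = 0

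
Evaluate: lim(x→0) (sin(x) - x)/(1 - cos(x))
This is a 0/0 indeterminate form.

Apply L'Hôpital's rule: differentiate numerator and denominator separately.
  f(x) = -x + sin(x)   ⇒   f'(x) = cos(x) - 1
  g(x) = 1 - cos(x)   ⇒   g'(x) = sin(x)
  lim(x→0) f'(x)/g'(x) = lim(x→0) (cos(x) - 1)/(sin(x))
  = 0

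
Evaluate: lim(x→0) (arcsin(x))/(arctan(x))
This is a 0/0 indeterminate form.

Apply L'Hôpital's rule: differentiate numerator and denominator separately.
  f(x) = asin(x)   ⇒   f'(x) = 1/sqrt(1 - x^2)
  g(x) = atan(x)   ⇒   g'(x) = 1/(x^2 + 1)
  lim(x→0) f'(x)/g'(x) = lim(x→0) (1/sqrt(1 - x^2))/(1/(x^2 + 1))
  = 1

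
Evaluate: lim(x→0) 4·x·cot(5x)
This is a 0·∞ indeterminate form.

Rewrite 0·∞ as a quotient (0/0 or ∞/∞ form), then apply L'Hôpital's rule:
  lim(x→0) 4·x·cot(5x) = 4/5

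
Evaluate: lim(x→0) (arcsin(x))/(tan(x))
This is a 0/0 indeterminate form.

Apply L'Hôpital's rule: differentiate numerator and denominator separately.
  f(x) = asin(x)   ⇒   f'(x) = 1/sqrt(1 - x^2)
  g(x) = tan(x)   ⇒   g'(x) = tan(x)^2 + 1
  lim(x→0) f'(x)/g'(x) = lim(x→0) (1/sqrt(1 - x^2))/(tan(x)^2 + 1)
  = 1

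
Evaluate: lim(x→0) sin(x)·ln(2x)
This is a 0·∞ indeterminate form.

Rewrite 0·∞ as a quotient (0/0 or ∞/∞ form), then apply L'Hôpital's rule:
  lim(x→0) sin(x)·ln(2x) = 0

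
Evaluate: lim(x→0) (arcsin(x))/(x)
This is a 0/0 indeterminate form.

Apply L'Hôpital's rule: differentiate numerator and denominator separately.
  f(x) = asin(x)   ⇒   f'(x) = 1/sqrt(1 - x^2)
  g(x) = x   ⇒   g'(x) = 1
  lim(x→0) f'(x)/g'(x) = lim(x→0) (1/sqrt(1 - x^2))/(1)
  = 1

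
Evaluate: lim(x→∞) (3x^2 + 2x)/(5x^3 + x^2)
This is an ∞/∞ indeterminate form.

Apply L'Hôpital's rule: differentiate numerator and denominator separately.
  f(x) = 3·x^2 + 2·x   ⇒   f'(x) = 6·x + 2
  g(x) = 5·x^3 + x^2   ⇒   g'(x) = 15·x^2 + 2·x
  lim(x→∞) f'(x)/g'(x) = lim(x→∞) (6·x + 2)/(15·x^2 + 2·x)
  = 0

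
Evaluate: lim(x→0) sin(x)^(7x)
This is an exponential indeterminate form.

For exponential indeterminate forms, take the natural log:
  Let L = lim(x→0) sin(x)^(7x)
  Then ln(L) = lim(x→0) [exponent × ln(base)]
  Evaluate using L'Hôpital or standard limits, then exponentiate.
  L = 1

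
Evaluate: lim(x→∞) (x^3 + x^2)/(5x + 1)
This is an ∞/∞ indeterminate form.

Apply L'Hôpital's rule: differentiate numerator and denominator separately.
  f(x) = x^3 + x^2   ⇒   f'(x) = 3·x^2 + 2·x
  g(x) = 5·x + 1   ⇒   g'(x) = 5
  lim(x→∞) f'(x)/g'(x) = lim(x→∞) (3·x^2 + 2·x)/(5)
  = ∞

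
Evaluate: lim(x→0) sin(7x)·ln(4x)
This is a 0·∞ indeterminate form.

Rewrite 0·∞ as a quotient (0/0 or ∞/∞ form), then apply L'Hôpital's rule:
  lim(x→0) sin(7x)·ln(4x) = 0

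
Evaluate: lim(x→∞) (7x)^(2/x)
This is an exponential indeterminate form.

For exponential indeterminate forms, take the natural log:
  Let L = lim(x→∞) (7x)^(2/x)
  Then ln(L) = lim(x→∞) [exponent × ln(base)]
  Evaluate using L'Hôpital or standard limits, then exponentiate.
  L = 1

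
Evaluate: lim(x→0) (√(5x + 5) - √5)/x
This is a standard limit.

Factor or rationalize the expression:
  lim(x→0) (√(5x + 5) - √5)/x = sqrt(5)/2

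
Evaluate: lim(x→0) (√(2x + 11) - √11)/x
This is a standard limit.

Factor or rationalize the expression:
  lim(x→0) (√(2x + 11) - √11)/x = sqrt(11)/11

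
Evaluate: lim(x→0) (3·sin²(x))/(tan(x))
This is a 0/0 indeterminate form.

Apply L'Hôpital's rule: differentiate numerator and denominator separately.
  f(x) = 3·sin(x)^2   ⇒   f'(x) = 6·sin(x)·cos(x)
  g(x) = tan(x)   ⇒   g'(x) = tan(x)^2 + 1
  lim(x→0) f'(x)/g'(x) = lim(x→0) (6·sin(x)·cos(x))/(tan(x)^2 + 1)
  = 0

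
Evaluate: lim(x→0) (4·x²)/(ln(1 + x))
This is a 0/0 indeterminate form.

Apply L'Hôpital's rule: differentiate numerator and denominator separately.
  f(x) = 4·x^2   ⇒   f'(x) = 8·x
  g(x) = ln(x + 1)   ⇒   g'(x) = 1/(x + 1)
  lim(x→0) f'(x)/g'(x) = lim(x→0) (8·x)/(1/(x + 1))
  = 0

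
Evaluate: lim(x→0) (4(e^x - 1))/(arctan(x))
This is a 0/0 indeterminate form.

Apply L'Hôpital's rule: differentiate numerator and denominator separately.
  f(x) = 4·e^(x) - 4   ⇒   f'(x) = 4·e^(x)
  g(x) = atan(x)   ⇒   g'(x) = 1/(x^2 + 1)
  lim(x→0) f'(x)/g'(x) = lim(x→0) (4·e^(x))/(1/(x^2 + 1))
  = 4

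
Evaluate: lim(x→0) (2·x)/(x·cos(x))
This is a 0/0 indeterminate form.

Apply L'Hôpital's rule: differentiate numerator and denominator separately.
  f(x) = 2·x   ⇒   f'(x) = 2
  g(x) = x·cos(x)   ⇒   g'(x) = -x·sin(x) + cos(x)
  lim(x→0) f'(x)/g'(x) = lim(x→0) (2)/(-x·sin(x) + cos(x))
  = 2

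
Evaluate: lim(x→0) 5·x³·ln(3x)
This is a 0·∞ indeterminate form.

Rewrite 0·∞ as a quotient (0/0 or ∞/∞ form), then apply L'Hôpital's rule:
  lim(x→0) 5·x³·ln(3x) = 0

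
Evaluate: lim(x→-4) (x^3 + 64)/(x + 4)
This is a standard limit.

Factor or rationalize the expression:
  lim(x→-4) (x^3 + 64)/(x + 4) = 48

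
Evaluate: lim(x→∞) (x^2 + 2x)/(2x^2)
This is an ∞/∞ indeterminate form.

Apply L'Hôpital's rule: differentiate numerator and denominator separately.
  f(x) = x^2 + 2·x   ⇒   f'(x) = 2·x + 2
  g(x) = 2·x^2   ⇒   g'(x) = 4·x
  lim(x→∞) f'(x)/g'(x) = lim(x→∞) (2·x + 2)/(4·x)
  = 1/2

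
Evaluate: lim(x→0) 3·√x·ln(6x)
This is a 0·∞ indeterminate form.

Rewrite 0·∞ as a quotient (0/0 or ∞/∞ form), then apply L'Hôpital's rule:
  lim(x→0) 3·√x·ln(6x) = 0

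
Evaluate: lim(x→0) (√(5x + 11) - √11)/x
This is a standard limit.

Factor or rationalize the expression:
  lim(x→0) (√(5x + 11) - √11)/x = 5·sqrt(11)/22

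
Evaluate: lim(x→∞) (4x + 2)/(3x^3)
This is an ∞/∞ indeterminate form.

Apply L'Hôpital's rule: differentiate numerator and denominator separately.
  f(x) = 4·x + 2   ⇒   f'(x) = 4
  g(x) = 3·x^3   ⇒   g'(x) = 9·x^2
  lim(x→∞) f'(x)/g'(x) = lim(x→∞) (4)/(9·x^2)
  = 0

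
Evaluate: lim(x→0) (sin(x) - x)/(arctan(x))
This is a 0/0 indeterminate form.

Apply L'Hôpital's rule: differentiate numerator and denominator separately.
  f(x) = -x + sin(x)   ⇒   f'(x) = cos(x) - 1
  g(x) = atan(x)   ⇒   g'(x) = 1/(x^2 + 1)
  lim(x→0) f'(x)/g'(x) = lim(x→0) (cos(x) - 1)/(1/(x^2 + 1))
  = 0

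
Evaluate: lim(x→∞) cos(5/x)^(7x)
This is an exponential indeterminate form.

For exponential indeterminate forms, take the natural log:
  Let L = lim(x→∞) cos(5/x)^(7x)
  Then ln(L) = lim(x→∞) [exponent × ln(base)]
  Evaluate using L'Hôpital or standard limits, then exponentiate.
  L = 1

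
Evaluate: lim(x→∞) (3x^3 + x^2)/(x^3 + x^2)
This is an ∞/∞ indeterminate form.

Apply L'Hôpital's rule: differentiate numerator and denominator separately.
  f(x) = 3·x^3 + x^2   ⇒   f'(x) = 9·x^2 + 2·x
  g(x) = x^3 + x^2   ⇒   g'(x) = 3·x^2 + 2·x
  lim(x→∞) f'(x)/g'(x) = lim(x→∞) (9·x^2 + 2·x)/(3·x^2 + 2·x)
  = 3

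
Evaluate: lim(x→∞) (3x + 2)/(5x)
This is an ∞/∞ indeterminate form.

Apply L'Hôpital's rule: differentiate numerator and denominator separately.
  f(x) = 3·x + 2   ⇒   f'(x) = 3
  g(x) = 5·x   ⇒   g'(x) = 5
  lim(x→∞) f'(x)/g'(x) = lim(x→∞) (3)/(5)
  = 3/5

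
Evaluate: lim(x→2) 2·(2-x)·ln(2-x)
This is a 0·∞ indeterminate form.

Rewrite 0·∞ as a quotient (0/0 or ∞/∞ form), then apply L'Hôpital's rule:
  lim(x→2) 2·(2-x)·ln(2-x) = 0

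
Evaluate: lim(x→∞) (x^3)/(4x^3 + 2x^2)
This is an ∞/∞ indeterminate form.

Apply L'Hôpital's rule: differentiate numerator and denominator separately.
  f(x) = x^3   ⇒   f'(x) = 3·x^2
  g(x) = 4·x^3 + 2·x^2   ⇒   g'(x) = 12·x^2 + 4·x
  lim(x→∞) f'(x)/g'(x) = lim(x→∞) (3·x^2)/(12·x^2 + 4·x)
  = 1/4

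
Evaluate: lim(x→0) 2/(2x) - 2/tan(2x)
This is an ∞-∞ indeterminate form.

Combine fractions or rationalize to convert ∞-∞ to 0/0 form:
  lim(x→0) 2/(2x) - 2/tan(2x) = 0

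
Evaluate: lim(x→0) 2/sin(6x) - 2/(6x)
This is an ∞-∞ indeterminate form.

Combine fractions or rationalize to convert ∞-∞ to 0/0 form:
  lim(x→0) 2/sin(6x) - 2/(6x) = 0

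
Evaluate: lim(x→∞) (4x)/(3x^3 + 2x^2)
This is an ∞/∞ indeterminate form.

Apply L'Hôpital's rule: differentiate numerator and denominator separately.
  f(x) = 4·x   ⇒   f'(x) = 4
  g(x) = 3·x^3 + 2·x^2   ⇒   g'(x) = 9·x^2 + 4·x
  lim(x→∞) f'(x)/g'(x) = lim(x→∞) (4)/(9·x^2 + 4·x)
  = 0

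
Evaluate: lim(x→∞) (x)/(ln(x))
This is an ∞/∞ indeterminate form.

Apply L'Hôpital's rule: differentiate numerator and denominator separately.
  f(x) = x   ⇒   f'(x) = 1
  g(x) = ln(x)   ⇒   g'(x) = 1/x
  lim(x→∞) f'(x)/g'(x) = lim(x→∞) (1)/(1/x)
  = ∞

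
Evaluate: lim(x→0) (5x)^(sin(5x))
This is an exponential indeterminate form.

For exponential indeterminate forms, take the natural log:
  Let L = lim(x→0) (5x)^(sin(5x))
  Then ln(L) = lim(x→0) [exponent × ln(base)]
  Evaluate using L'Hôpital or standard limits, then exponentiate.
  L = 1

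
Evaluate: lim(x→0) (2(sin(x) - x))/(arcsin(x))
This is a 0/0 indeterminate form.

Apply L'Hôpital's rule: differentiate numerator and denominator separately.
  f(x) = -2·x + 2·sin(x)   ⇒   f'(x) = 2·cos(x) - 2
  g(x) = asin(x)   ⇒   g'(x) = 1/sqrt(1 - x^2)
  lim(x→0) f'(x)/g'(x) = lim(x→0) (2·cos(x) - 2)/(1/sqrt(1 - x^2))
  = 0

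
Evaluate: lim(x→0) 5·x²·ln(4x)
This is a 0·∞ indeterminate form.

Rewrite 0·∞ as a quotient (0/0 or ∞/∞ form), then apply L'Hôpital's rule:
  lim(x→0) 5·x²·ln(4x) = 0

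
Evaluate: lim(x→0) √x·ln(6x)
This is a 0·∞ indeterminate form.

Rewrite 0·∞ as a quotient (0/0 or ∞/∞ form), then apply L'Hôpital's rule:
  lim(x→0) √x·ln(6x) = 0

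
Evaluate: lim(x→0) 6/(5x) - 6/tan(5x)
This is an ∞-∞ indeterminate form.

Combine fractions or rationalize to convert ∞-∞ to 0/0 form:
  lim(x→0) 6/(5x) - 6/tan(5x) = 0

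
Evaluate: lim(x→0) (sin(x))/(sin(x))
This is a 0/0 indeterminate form.

Apply L'Hôpital's rule: differentiate numerator and denominator separately.
  f(x) = sin(x)   ⇒   f'(x) = cos(x)
  g(x) = sin(x)   ⇒   g'(x) = cos(x)
  lim(x→0) f'(x)/g'(x) = lim(x→0) (cos(x))/(cos(x))
  = 1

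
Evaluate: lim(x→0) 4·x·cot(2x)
This is a 0·∞ indeterminate form.

Rewrite 0·∞ as a quotient (0/0 or ∞/∞ form), then apply L'Hôpital's rule:
  lim(x→0) 4·x·cot(2x) = 2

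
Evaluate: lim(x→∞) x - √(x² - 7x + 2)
This is an ∞-∞ indeterminate form.

Combine fractions or rationalize to convert ∞-∞ to 0/0 form:
  lim(x→∞) x - √(x² - 7x + 2) = 7/2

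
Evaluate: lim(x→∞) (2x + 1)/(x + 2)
This is an ∞/∞ indeterminate form.

Apply L'Hôpital's rule: differentiate numerator and denominator separately.
  f(x) = 2·x + 1   ⇒   f'(x) = 2
  g(x) = x + 2   ⇒   g'(x) = 1
  lim(x→∞) f'(x)/g'(x) = lim(x→∞) (2)/(1)
  = 2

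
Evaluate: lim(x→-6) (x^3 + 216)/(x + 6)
This is a standard limit.

Factor or rationalize the expression:
  lim(x→-6) (x^3 + 216)/(x + 6) = 108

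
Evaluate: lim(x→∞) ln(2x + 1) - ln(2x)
This is an ∞-∞ indeterminate form.

Combine fractions or rationalize to convert ∞-∞ to 0/0 form:
  lim(x→∞) ln(2x + 1) - ln(2x) = 0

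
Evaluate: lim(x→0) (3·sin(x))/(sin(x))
This is a 0/0 indeterminate form.

Apply L'Hôpital's rule: differentiate numerator and denominator separately.
  f(x) = 3·sin(x)   ⇒   f'(x) = 3·cos(x)
  g(x) = sin(x)   ⇒   g'(x) = cos(x)
  lim(x→0) f'(x)/g'(x) = lim(x→0) (3·cos(x))/(cos(x))
  = 3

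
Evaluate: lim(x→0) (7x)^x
This is an exponential indeterminate form.

For exponential indeterminate forms, take the natural log:
  Let L = lim(x→0) (7x)^x
  Then ln(L) = lim(x→0) [exponent × ln(base)]
  Evaluate using L'Hôpital or standard limits, then exponentiate.
  L = 1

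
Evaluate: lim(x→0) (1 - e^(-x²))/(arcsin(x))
This is a 0/0 indeterminate form.

Apply L'Hôpital's rule: differentiate numerator and denominator separately.
  f(x) = 1 - e^(-x^2)   ⇒   f'(x) = 2·x·e^(-x^2)
  g(x) = asin(x)   ⇒   g'(x) = 1/sqrt(1 - x^2)
  lim(x→0) f'(x)/g'(x) = lim(x→0) (2·x·e^(-x^2))/(1/sqrt(1 - x^2))
  = 0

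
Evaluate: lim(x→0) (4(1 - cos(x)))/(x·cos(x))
This is a 0/0 indeterminate form.

Apply L'Hôpital's rule: differentiate numerator and denominator separately.
  f(x) = 4 - 4·cos(x)   ⇒   f'(x) = 4·sin(x)
  g(x) = x·cos(x)   ⇒   g'(x) = -x·sin(x) + cos(x)
  lim(x→0) f'(x)/g'(x) = lim(x→0) (4·sin(x))/(-x·sin(x) + cos(x))
  = 0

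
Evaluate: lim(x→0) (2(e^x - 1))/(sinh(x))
This is a 0/0 indeterminate form.

Apply L'Hôpital's rule: differentiate numerator and denominator separately.
  f(x) = 2·e^(x) - 2   ⇒   f'(x) = 2·e^(x)
  g(x) = sinh(x)   ⇒   g'(x) = cosh(x)
  lim(x→0) f'(x)/g'(x) = lim(x→0) (2·e^(x))/(cosh(x))
  = 2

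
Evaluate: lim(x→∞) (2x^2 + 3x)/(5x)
This is an ∞/∞ indeterminate form.

Apply L'Hôpital's rule: differentiate numerator and denominator separately.
  f(x) = 2·x^2 + 3·x   ⇒   f'(x) = 4·x + 3
  g(x) = 5·x   ⇒   g'(x) = 5
  lim(x→∞) f'(x)/g'(x) = lim(x→∞) (4·x + 3)/(5)
  = ∞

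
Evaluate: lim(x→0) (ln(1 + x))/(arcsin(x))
This is a 0/0 indeterminate form.

Apply L'Hôpital's rule: differentiate numerator and denominator separately.
  f(x) = ln(x + 1)   ⇒   f'(x) = 1/(x + 1)
  g(x) = asin(x)   ⇒   g'(x) = 1/sqrt(1 - x^2)
  lim(x→0) f'(x)/g'(x) = lim(x→0) (1/(x + 1))/(1/sqrt(1 - x^2))
  = 1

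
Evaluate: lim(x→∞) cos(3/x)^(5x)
This is an exponential indeterminate form.

For exponential indeterminate forms, take the natural log:
  Let L = lim(x→∞) cos(3/x)^(5x)
  Then ln(L) = lim(x→∞) [exponent × ln(base)]
  Evaluate using L'Hôpital or standard limits, then exponentiate.
  L = 1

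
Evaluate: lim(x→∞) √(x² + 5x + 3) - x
This is an ∞-∞ indeterminate form.

Combine fractions or rationalize to convert ∞-∞ to 0/0 form:
  lim(x→∞) √(x² + 5x + 3) - x = 5/2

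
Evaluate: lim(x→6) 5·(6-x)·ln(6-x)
This is a 0·∞ indeterminate form.

Rewrite 0·∞ as a quotient (0/0 or ∞/∞ form), then apply L'Hôpital's rule:
  lim(x→6) 5·(6-x)·ln(6-x) = 0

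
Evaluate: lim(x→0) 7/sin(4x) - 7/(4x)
This is an ∞-∞ indeterminate form.

Combine fractions or rationalize to convert ∞-∞ to 0/0 form:
  lim(x→0) 7/sin(4x) - 7/(4x) = 0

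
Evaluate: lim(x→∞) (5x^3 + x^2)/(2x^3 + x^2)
This is an ∞/∞ indeterminate form.

Apply L'Hôpital's rule: differentiate numerator and denominator separately.
  f(x) = 5·x^3 + x^2   ⇒   f'(x) = 15·x^2 + 2·x
  g(x) = 2·x^3 + x^2   ⇒   g'(x) = 6·x^2 + 2·x
  lim(x→∞) f'(x)/g'(x) = lim(x→∞) (15·x^2 + 2·x)/(6·x^2 + 2·x)
  = 5/2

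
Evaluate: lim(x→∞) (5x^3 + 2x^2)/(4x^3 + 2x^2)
This is an ∞/∞ indeterminate form.

Apply L'Hôpital's rule: differentiate numerator and denominator separately.
  f(x) = 5·x^3 + 2·x^2   ⇒   f'(x) = 15·x^2 + 4·x
  g(x) = 4·x^3 + 2·x^2   ⇒   g'(x) = 12·x^2 + 4·x
  lim(x→∞) f'(x)/g'(x) = lim(x→∞) (15·x^2 + 4·x)/(12·x^2 + 4·x)
  = 5/4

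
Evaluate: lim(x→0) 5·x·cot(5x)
This is a 0·∞ indeterminate form.

Rewrite 0·∞ as a quotient (0/0 or ∞/∞ form), then apply L'Hôpital's rule:
  lim(x→0) 5·x·cot(5x) = 1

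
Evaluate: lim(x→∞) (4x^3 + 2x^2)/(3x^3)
This is an ∞/∞ indeterminate form.

Apply L'Hôpital's rule: differentiate numerator and denominator separately.
  f(x) = 4·x^3 + 2·x^2   ⇒   f'(x) = 12·x^2 + 4·x
  g(x) = 3·x^3   ⇒   g'(x) = 9·x^2
  lim(x→∞) f'(x)/g'(x) = lim(x→∞) (12·x^2 + 4·x)/(9·x^2)
  = 4/3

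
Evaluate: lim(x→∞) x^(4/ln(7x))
This is an exponential indeterminate form.

For exponential indeterminate forms, take the natural log:
  Let L = lim(x→∞) x^(4/ln(7x))
  Then ln(L) = lim(x→∞) [exponent × ln(base)]
  Evaluate using L'Hôpital or standard limits, then exponentiate.
  L = e^(4)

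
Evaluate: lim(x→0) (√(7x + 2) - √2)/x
This is a standard limit.

Factor or rationalize the expression:
  lim(x→0) (√(7x + 2) - √2)/x = 7·sqrt(2)/4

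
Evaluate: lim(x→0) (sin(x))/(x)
This is a 0/0 indeterminate form.

Apply L'Hôpital's rule: differentiate numerator and denominator separately.
  f(x) = sin(x)   ⇒   f'(x) = cos(x)
  g(x) = x   ⇒   g'(x) = 1
  lim(x→0) f'(x)/g'(x) = lim(x→0) (cos(x))/(1)
  = 1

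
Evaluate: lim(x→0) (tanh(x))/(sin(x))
This is a 0/0 indeterminate form.

Apply L'Hôpital's rule: differentiate numerator and denominator separately.
  f(x) = tanh(x)   ⇒   f'(x) = 1 - tanh(x)^2
  g(x) = sin(x)   ⇒   g'(x) = cos(x)
  lim(x→0) f'(x)/g'(x) = lim(x→0) (1 - tanh(x)^2)/(cos(x))
  = 1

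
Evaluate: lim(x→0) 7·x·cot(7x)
This is a 0·∞ indeterminate form.

Rewrite 0·∞ as a quotient (0/0 or ∞/∞ form), then apply L'Hôpital's rule:
  lim(x→0) 7·x·cot(7x) = 1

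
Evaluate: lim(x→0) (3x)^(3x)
This is an exponential indeterminate form.

For exponential indeterminate forms, take the natural log:
  Let L = lim(x→0) (3x)^(3x)
  Then ln(L) = lim(x→0) [exponent × ln(base)]
  Evaluate using L'Hôpital or standard limits, then exponentiate.
  L = 1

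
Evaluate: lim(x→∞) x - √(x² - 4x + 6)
This is an ∞-∞ indeterminate form.

Combine fractions or rationalize to convert ∞-∞ to 0/0 form:
  lim(x→∞) x - √(x² - 4x + 6) = 2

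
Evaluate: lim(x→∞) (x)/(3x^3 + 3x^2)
This is an ∞/∞ indeterminate form.

Apply L'Hôpital's rule: differentiate numerator and denominator separately.
  f(x) = x   ⇒   f'(x) = 1
  g(x) = 3·x^3 + 3·x^2   ⇒   g'(x) = 9·x^2 + 6·x
  lim(x→∞) f'(x)/g'(x) = lim(x→∞) (1)/(9·x^2 + 6·x)
  = 0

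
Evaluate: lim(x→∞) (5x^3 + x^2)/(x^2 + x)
This is an ∞/∞ indeterminate form.

Apply L'Hôpital's rule: differentiate numerator and denominator separately.
  f(x) = 5·x^3 + x^2   ⇒   f'(x) = 15·x^2 + 2·x
  g(x) = x^2 + x   ⇒   g'(x) = 2·x + 1
  lim(x→∞) f'(x)/g'(x) = lim(x→∞) (15·x^2 + 2·x)/(2·x + 1)
  = ∞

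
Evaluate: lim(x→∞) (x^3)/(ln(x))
This is an ∞/∞ indeterminate form.

Apply L'Hôpital's rule: differentiate numerator and denominator separately.
  f(x) = x^3   ⇒   f'(x) = 3·x^2
  g(x) = ln(x)   ⇒   g'(x) = 1/x
  lim(x→∞) f'(x)/g'(x) = lim(x→∞) (3·x^2)/(1/x)
  = ∞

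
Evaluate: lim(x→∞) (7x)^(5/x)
This is an exponential indeterminate form.

For exponential indeterminate forms, take the natural log:
  Let L = lim(x→∞) (7x)^(5/x)
  Then ln(L) = lim(x→∞) [exponent × ln(base)]
  Evaluate using L'Hôpital or standard limits, then exponentiate.
  L = 1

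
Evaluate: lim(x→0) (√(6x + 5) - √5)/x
This is a standard limit.

Factor or rationalize the expression:
  lim(x→0) (√(6x + 5) - √5)/x = 3·sqrt(5)/5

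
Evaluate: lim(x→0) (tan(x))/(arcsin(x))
This is a 0/0 indeterminate form.

Apply L'Hôpital's rule: differentiate numerator and denominator separately.
  f(x) = tan(x)   ⇒   f'(x) = tan(x)^2 + 1
  g(x) = asin(x)   ⇒   g'(x) = 1/sqrt(1 - x^2)
  lim(x→0) f'(x)/g'(x) = lim(x→0) (tan(x)^2 + 1)/(1/sqrt(1 - x^2))
  = 1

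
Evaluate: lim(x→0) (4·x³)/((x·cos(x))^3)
This is a 0/0 indeterminate form.

Apply L'Hôpital's rule: differentiate numerator and denominator separately.
  f(x) = 4·x^3   ⇒   f'(x) = 12·x^2
  g(x) = x^3·cos(x)^3   ⇒   g'(x) = -3·x^3·sin(x)·cos(x)^2 + 3·x^2·cos(x)^3
  lim(x→0) f'(x)/g'(x) = lim(x→0) (12·x^2)/(-3·x^3·sin(x)·cos(x)^2 + 3·x^2·cos(x)^3)
  = 4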